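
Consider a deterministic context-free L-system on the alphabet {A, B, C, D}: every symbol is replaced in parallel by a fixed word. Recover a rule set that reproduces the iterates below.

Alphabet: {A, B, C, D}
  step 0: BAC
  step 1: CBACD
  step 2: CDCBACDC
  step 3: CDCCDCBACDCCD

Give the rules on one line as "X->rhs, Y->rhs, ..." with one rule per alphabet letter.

  step 2 ⇒ step 3: CDCBACDC ⇒ CD·C·CD·C·BA·CD·C·CD
    A ↦ BA
    B ↦ C
    C ↦ CD
    D ↦ C

A->BA, B->C, C->CD, D->C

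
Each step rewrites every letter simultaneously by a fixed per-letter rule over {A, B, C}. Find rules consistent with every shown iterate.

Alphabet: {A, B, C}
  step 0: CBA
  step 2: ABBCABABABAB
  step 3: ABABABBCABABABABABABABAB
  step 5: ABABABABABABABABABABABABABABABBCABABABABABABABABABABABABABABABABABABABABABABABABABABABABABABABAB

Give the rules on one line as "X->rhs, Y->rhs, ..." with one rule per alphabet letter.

A->AB, B->AB, C->BC

  step 2 ⇒ step 3: ABBCABABABAB ⇒ AB·AB·AB·BC·AB·AB·AB·AB·AB·AB·AB·AB
    A ↦ AB
    B ↦ AB
    C ↦ BC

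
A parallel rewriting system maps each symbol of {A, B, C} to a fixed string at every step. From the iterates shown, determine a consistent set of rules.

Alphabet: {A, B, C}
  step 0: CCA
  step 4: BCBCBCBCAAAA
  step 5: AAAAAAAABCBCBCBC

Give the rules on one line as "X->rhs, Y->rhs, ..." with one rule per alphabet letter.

A->BC, B->A, C->A

  step 4 ⇒ step 5: BCBCBCBCAAAA ⇒ A·A·A·A·A·A·A·A·BC·BC·BC·BC
    A ↦ BC
    B ↦ A
    C ↦ A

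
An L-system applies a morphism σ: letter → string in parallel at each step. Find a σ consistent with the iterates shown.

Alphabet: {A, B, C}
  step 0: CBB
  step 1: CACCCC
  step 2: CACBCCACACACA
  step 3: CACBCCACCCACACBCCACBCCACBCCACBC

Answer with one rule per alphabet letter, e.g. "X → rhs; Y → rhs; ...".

A->CBC, B->CC, C->CA

  step 2 ⇒ step 3: CACBCCACACACA ⇒ CA·CBC·CA·CC·CA·CA·CBC·CA·CBC·CA·CBC·CA·CBC
    A ↦ CBC
    B ↦ CC
    C ↦ CA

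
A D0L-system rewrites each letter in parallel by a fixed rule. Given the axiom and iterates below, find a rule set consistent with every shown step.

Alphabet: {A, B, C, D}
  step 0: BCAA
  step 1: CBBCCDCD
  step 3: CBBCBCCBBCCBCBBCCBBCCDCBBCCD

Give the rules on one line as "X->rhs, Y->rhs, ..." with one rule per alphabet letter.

  step 0 ⇒ step 1: BCAA ⇒ CB·BC·CD·CD
    A ↦ CD
    B ↦ CB
    C ↦ BC
    D ↦ A  (constrained at step 1)

A->CD, B->CB, C->BC, D->A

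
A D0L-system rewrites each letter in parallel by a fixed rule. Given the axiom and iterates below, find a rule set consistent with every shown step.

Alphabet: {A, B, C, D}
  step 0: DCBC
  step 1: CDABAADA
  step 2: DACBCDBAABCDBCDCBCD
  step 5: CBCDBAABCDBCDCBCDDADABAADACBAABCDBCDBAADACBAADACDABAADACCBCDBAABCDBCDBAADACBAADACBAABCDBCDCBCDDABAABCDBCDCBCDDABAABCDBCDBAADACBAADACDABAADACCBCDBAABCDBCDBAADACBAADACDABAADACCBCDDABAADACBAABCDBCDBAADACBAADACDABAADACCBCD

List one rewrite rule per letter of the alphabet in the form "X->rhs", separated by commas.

A->BCD, B->BAA, C->DA, D->C

  step 1 ⇒ step 2: CDABAADA ⇒ DA·C·BCD·BAA·BCD·BCD·C·BCD
    A ↦ BCD
    B ↦ BAA
    C ↦ DA
    D ↦ C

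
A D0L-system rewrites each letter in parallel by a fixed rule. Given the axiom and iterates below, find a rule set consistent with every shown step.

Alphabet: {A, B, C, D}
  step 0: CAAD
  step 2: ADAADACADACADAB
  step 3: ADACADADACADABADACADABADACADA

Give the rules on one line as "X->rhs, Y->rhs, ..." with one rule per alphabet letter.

  step 2 ⇒ step 3: ADAADACADACADAB ⇒ AD·AC·AD·AD·AC·AD·AB·AD·AC·AD·AB·AD·AC·AD·A
    A ↦ AD
    B ↦ A
    C ↦ AB
    D ↦ AC

A->AD, B->A, C->AB, D->AC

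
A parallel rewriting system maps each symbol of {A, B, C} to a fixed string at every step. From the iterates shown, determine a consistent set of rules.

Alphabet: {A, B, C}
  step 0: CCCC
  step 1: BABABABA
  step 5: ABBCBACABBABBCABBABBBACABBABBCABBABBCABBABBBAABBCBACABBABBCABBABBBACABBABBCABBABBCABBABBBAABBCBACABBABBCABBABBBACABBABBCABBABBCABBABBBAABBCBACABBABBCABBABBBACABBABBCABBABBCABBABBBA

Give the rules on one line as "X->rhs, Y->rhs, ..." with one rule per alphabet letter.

A->C, B->ABB, C->BA

  step 0 ⇒ step 1: CCCC ⇒ BA·BA·BA·BA
    C ↦ BA
    A ↦ C  (constrained at step 1)
    B ↦ ABB  (constrained at step 1)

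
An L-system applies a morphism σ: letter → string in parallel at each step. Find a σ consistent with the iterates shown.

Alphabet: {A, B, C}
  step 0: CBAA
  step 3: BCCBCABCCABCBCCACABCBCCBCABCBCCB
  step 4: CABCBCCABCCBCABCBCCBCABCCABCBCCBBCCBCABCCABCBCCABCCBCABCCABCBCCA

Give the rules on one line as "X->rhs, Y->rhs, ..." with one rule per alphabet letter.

A->CB, B->CA, C->BC

  step 3 ⇒ step 4: BCCBCABCCABCBCCACABCBCCBCABCBCCB ⇒ CA·BC·BC·CA·BC·CB·CA·BC·BC·CB·CA·BC·CA·BC·BC·CB·BC·CB·CA·BC·CA·BC·BC·CA·BC·CB·CA·BC·CA·BC·BC·CA
    A ↦ CB
    B ↦ CA
    C ↦ BC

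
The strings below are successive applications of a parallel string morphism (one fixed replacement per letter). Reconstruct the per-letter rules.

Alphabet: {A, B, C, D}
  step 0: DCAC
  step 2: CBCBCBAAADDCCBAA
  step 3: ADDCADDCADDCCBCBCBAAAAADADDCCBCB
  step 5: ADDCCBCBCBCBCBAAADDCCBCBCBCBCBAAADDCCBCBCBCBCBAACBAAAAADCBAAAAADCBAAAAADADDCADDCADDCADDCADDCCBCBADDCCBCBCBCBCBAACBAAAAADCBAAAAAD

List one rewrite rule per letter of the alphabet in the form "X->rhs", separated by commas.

  step 2 ⇒ step 3: CBCBCBAAADDCCBAA ⇒ AD·DC·AD·DC·AD·DC·CB·CB·CB·AA·AA·AD·AD·DC·CB·CB
    A ↦ CB
    B ↦ DC
    C ↦ AD
    D ↦ AA

A->CB, B->DC, C->AD, D->AA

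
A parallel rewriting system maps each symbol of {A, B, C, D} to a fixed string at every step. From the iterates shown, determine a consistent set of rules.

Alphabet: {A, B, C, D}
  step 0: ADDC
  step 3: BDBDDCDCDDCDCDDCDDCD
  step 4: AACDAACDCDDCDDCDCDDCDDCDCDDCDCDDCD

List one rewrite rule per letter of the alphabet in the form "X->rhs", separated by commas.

  step 3 ⇒ step 4: BDBDDCDCDDCDCDDCDDCD ⇒ AA·CD·AA·CD·CD·D·CD·D·CD·CD·D·CD·D·CD·CD·D·CD·CD·D·CD
    B ↦ AA
    C ↦ D
    D ↦ CD
    A ↦ BD  (constrained at step 0)

A->BD, B->AA, C->D, D->CD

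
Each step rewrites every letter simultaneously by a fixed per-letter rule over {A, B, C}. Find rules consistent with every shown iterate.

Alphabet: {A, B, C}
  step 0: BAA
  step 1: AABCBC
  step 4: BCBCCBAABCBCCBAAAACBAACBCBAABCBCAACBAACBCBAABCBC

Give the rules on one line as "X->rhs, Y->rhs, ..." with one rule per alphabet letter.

A->BC, B->AA, C->CB

  step 0 ⇒ step 1: BAA ⇒ AA·BC·BC
    A ↦ BC
    B ↦ AA
    C ↦ CB  (constrained at step 1)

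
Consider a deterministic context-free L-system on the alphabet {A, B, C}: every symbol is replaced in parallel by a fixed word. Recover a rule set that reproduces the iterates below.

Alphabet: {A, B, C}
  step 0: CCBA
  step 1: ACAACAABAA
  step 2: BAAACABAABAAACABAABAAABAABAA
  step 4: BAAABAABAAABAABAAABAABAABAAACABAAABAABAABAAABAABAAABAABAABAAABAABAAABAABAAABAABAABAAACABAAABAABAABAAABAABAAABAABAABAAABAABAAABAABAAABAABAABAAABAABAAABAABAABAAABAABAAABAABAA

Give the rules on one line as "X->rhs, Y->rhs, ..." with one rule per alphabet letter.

A->BAA, B->A, C->ACA

  step 1 ⇒ step 2: ACAACAABAA ⇒ BAA·ACA·BAA·BAA·ACA·BAA·BAA·A·BAA·BAA
    A ↦ BAA
    B ↦ A
    C ↦ ACA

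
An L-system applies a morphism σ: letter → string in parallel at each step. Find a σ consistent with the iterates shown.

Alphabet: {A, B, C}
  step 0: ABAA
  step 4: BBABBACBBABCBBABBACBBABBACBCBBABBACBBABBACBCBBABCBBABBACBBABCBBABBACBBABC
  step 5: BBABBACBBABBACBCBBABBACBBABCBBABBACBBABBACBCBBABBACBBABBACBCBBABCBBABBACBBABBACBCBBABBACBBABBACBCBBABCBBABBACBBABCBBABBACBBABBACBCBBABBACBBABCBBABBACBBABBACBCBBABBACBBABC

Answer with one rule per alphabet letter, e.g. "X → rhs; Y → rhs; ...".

  step 4 ⇒ step 5: BBABBACBBABCBBABBACBBABBACBCBBABBACBBABBACBCBBABCBBABBACBBABCBBABBACBBABC ⇒ BBA·BBA·C·BBA·BBA·C·BC·BBA·BBA·C·BBA·BC·BBA·BBA·C·BBA·BBA·C·BC·BBA·BBA·C·BBA·BBA·C·BC·BBA·BC·BBA·BBA·C·BBA·BBA·C·BC·BBA·BBA·C·BBA·BBA·C·BC·BBA·BC·BBA·BBA·C·BBA·BC·BBA·BBA·C·BBA·BBA·C·BC·BBA·BBA·C·BBA·BC·BBA·BBA·C·BBA·BBA·C·BC·BBA·BBA·C·BBA·BC
    A ↦ C
    B ↦ BBA
    C ↦ BC

A->C, B->BBA, C->BC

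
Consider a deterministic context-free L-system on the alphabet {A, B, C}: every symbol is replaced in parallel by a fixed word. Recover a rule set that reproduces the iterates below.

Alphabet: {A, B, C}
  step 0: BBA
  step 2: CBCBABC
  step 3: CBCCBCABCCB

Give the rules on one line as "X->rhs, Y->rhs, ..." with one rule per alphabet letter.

  step 2 ⇒ step 3: CBCBABC ⇒ CB·C·CB·C·AB·C·CB
    A ↦ AB
    B ↦ C
    C ↦ CB

A->AB, B->C, C->CB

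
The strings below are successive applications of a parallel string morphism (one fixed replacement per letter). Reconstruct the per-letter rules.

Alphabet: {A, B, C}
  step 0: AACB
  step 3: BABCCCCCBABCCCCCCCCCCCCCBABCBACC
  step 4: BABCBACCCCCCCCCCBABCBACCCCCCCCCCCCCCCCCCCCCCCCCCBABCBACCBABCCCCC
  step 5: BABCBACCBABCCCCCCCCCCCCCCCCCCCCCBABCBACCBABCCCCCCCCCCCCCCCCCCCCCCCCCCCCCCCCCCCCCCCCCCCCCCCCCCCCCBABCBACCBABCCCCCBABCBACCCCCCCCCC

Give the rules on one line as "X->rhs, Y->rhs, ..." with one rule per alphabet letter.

  step 4 ⇒ step 5: BABCBACCCCCCCCCCBABCBACCCCCCCCCCCCCCCCCCCCCCCCCCBABCBACCBABCCCCC ⇒ BA·BC·BA·CC·BA·BC·CC·CC·CC·CC·CC·CC·CC·CC·CC·CC·BA·BC·BA·CC·BA·BC·CC·CC·CC·CC·CC·CC·CC·CC·CC·CC·CC·CC·CC·CC·CC·CC·CC·CC·CC·CC·CC·CC·CC·CC·CC·CC·BA·BC·BA·CC·BA·BC·CC·CC·BA·BC·BA·CC·CC·CC·CC·CC
    A ↦ BC
    B ↦ BA
    C ↦ CC

A->BC, B->BA, C->CC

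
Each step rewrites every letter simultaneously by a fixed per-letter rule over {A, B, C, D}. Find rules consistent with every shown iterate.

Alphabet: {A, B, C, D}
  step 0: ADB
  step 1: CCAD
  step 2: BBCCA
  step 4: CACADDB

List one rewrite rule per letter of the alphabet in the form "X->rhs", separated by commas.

A->C, B->D, C->B, D->CA

  step 1 ⇒ step 2: CCAD ⇒ B·B·C·CA
    A ↦ C
    C ↦ B
    D ↦ CA
  step 0 ⇒ step 1: ADB ⇒ C·CA·D
    B ↦ D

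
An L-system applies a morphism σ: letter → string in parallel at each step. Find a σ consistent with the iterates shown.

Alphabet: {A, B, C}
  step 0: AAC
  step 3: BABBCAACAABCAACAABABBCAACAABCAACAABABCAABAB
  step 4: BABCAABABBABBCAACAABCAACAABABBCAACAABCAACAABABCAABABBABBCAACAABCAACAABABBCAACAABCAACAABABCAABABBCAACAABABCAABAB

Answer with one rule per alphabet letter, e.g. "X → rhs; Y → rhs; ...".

A->CAA, B->BAB, C->B

  step 3 ⇒ step 4: BABBCAACAABCAACAABABBCAACAABCAACAABABCAABAB ⇒ BAB·CAA·BAB·BAB·B·CAA·CAA·B·CAA·CAA·BAB·B·CAA·CAA·B·CAA·CAA·BAB·CAA·BAB·BAB·B·CAA·CAA·B·CAA·CAA·BAB·B·CAA·CAA·B·CAA·CAA·BAB·CAA·BAB·B·CAA·CAA·BAB·CAA·BAB
    A ↦ CAA
    B ↦ BAB
    C ↦ B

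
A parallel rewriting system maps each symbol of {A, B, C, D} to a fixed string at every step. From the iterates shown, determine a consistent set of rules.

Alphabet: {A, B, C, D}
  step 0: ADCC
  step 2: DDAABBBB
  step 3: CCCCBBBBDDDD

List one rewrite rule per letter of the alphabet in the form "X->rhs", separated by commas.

  step 2 ⇒ step 3: DDAABBBB ⇒ CC·CC·BB·BB·D·D·D·D
    A ↦ BB
    B ↦ D
    D ↦ CC
    C ↦ A  (constrained at step 0)

A->BB, B->D, C->A, D->CC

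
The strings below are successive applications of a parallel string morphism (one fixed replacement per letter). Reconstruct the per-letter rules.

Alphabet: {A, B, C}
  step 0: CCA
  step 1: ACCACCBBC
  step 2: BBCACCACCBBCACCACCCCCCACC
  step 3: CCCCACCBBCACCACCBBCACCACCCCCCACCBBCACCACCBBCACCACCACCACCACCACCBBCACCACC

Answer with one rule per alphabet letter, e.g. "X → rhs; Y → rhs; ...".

  step 2 ⇒ step 3: BBCACCACCBBCACCACCCCCCACC ⇒ CC·CC·ACC·BBC·ACC·ACC·BBC·ACC·ACC·CC·CC·ACC·BBC·ACC·ACC·BBC·ACC·ACC·ACC·ACC·ACC·ACC·BBC·ACC·ACC
    A ↦ BBC
    B ↦ CC
    C ↦ ACC

A->BBC, B->CC, C->ACC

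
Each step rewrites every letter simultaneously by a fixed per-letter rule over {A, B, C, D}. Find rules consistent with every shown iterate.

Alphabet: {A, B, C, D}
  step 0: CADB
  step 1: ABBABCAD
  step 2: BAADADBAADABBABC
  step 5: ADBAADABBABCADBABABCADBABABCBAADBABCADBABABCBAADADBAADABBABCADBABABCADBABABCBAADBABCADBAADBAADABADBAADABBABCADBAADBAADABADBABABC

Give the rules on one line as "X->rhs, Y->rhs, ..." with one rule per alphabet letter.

A->BA, B->AD, C->AB, D->BC

  step 1 ⇒ step 2: ABBABCAD ⇒ BA·AD·AD·BA·AD·AB·BA·BC
    A ↦ BA
    B ↦ AD
    C ↦ AB
    D ↦ BC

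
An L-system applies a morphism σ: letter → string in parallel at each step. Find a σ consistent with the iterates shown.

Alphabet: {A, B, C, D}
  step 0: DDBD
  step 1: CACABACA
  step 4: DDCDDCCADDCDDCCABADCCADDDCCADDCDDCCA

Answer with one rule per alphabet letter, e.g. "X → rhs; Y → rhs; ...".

  step 0 ⇒ step 1: DDBD ⇒ CA·CA·BA·CA
    B ↦ BA
    D ↦ CA
    A ↦ DC  (constrained at step 1)
    C ↦ D  (constrained at step 1)

A->DC, B->BA, C->D, D->CA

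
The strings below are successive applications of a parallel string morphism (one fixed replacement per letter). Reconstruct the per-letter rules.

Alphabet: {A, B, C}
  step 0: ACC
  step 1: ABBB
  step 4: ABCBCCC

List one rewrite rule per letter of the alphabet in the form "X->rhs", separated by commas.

A->AB, B->C, C->B

  step 0 ⇒ step 1: ACC ⇒ AB·B·B
    A ↦ AB
    C ↦ B
    B ↦ C  (constrained at step 1)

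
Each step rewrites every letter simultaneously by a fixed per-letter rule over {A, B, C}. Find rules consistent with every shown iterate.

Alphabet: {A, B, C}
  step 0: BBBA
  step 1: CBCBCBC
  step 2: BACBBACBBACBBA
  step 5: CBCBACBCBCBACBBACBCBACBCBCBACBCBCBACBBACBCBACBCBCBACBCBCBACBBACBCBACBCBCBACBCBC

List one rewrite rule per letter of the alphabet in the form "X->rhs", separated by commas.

A->C, B->CB, C->BA

  step 1 ⇒ step 2: CBCBCBC ⇒ BA·CB·BA·CB·BA·CB·BA
    B ↦ CB
    C ↦ BA
  step 0 ⇒ step 1: BBBA ⇒ CB·CB·CB·C
    A ↦ C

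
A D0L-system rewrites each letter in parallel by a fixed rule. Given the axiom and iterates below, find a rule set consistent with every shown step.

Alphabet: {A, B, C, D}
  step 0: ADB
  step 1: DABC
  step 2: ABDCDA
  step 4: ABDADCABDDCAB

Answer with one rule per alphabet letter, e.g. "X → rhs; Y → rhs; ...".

  step 1 ⇒ step 2: DABC ⇒ AB·D·C·DA
    A ↦ D
    B ↦ C
    C ↦ DA
    D ↦ AB

A->D, B->C, C->DA, D->AB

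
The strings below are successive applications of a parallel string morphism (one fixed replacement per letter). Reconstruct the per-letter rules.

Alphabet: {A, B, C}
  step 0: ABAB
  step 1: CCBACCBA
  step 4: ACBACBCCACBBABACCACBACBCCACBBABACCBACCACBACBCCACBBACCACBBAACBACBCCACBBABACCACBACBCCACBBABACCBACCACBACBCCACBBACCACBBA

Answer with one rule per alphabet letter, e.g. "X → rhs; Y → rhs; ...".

A->CC, B->BA, C->ACB

  step 0 ⇒ step 1: ABAB ⇒ CC·BA·CC·BA
    A ↦ CC
    B ↦ BA
    C ↦ ACB  (constrained at step 1)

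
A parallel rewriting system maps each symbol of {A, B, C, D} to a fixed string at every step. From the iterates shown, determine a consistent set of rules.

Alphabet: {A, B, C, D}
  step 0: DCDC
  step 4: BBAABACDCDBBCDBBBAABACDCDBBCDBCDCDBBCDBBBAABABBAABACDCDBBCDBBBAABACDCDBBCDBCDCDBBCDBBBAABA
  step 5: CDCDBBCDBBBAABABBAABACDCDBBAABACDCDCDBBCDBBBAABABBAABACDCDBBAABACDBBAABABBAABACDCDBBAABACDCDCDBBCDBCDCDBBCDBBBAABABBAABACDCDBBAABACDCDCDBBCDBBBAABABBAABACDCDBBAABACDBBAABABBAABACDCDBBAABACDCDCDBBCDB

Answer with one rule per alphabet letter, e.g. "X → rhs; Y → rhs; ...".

  step 4 ⇒ step 5: BBAABACDCDBBCDBBBAABACDCDBBCDBCDCDBBCDBBBAABABBAABACDCDBBCDBBBAABACDCDBBCDBCDCDBBCDBBBAABA ⇒ CD·CD·B·B·CD·B·BBA·ABA·BBA·ABA·CD·CD·BBA·ABA·CD·CD·CD·B·B·CD·B·BBA·ABA·BBA·ABA·CD·CD·BBA·ABA·CD·BBA·ABA·BBA·ABA·CD·CD·BBA·ABA·CD·CD·CD·B·B·CD·B·CD·CD·B·B·CD·B·BBA·ABA·BBA·ABA·CD·CD·BBA·ABA·CD·CD·CD·B·B·CD·B·BBA·ABA·BBA·ABA·CD·CD·BBA·ABA·CD·BBA·ABA·BBA·ABA·CD·CD·BBA·ABA·CD·CD·CD·B·B·CD·B
    A ↦ B
    B ↦ CD
    C ↦ BBA
    D ↦ ABA

A->B, B->CD, C->BBA, D->ABA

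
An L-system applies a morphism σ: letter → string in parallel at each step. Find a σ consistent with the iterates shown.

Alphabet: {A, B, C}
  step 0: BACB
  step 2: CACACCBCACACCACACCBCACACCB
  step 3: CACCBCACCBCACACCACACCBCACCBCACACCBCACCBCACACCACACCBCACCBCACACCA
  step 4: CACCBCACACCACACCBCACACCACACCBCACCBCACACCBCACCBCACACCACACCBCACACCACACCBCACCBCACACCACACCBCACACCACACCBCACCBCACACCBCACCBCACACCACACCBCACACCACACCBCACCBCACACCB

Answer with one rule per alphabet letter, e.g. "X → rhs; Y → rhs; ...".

A->CCB, B->CCA, C->CA

  step 3 ⇒ step 4: CACCBCACCBCACACCACACCBCACCBCACACCBCACCBCACACCACACCBCACCBCACACCA ⇒ CA·CCB·CA·CA·CCA·CA·CCB·CA·CA·CCA·CA·CCB·CA·CCB·CA·CA·CCB·CA·CCB·CA·CA·CCA·CA·CCB·CA·CA·CCA·CA·CCB·CA·CCB·CA·CA·CCA·CA·CCB·CA·CA·CCA·CA·CCB·CA·CCB·CA·CA·CCB·CA·CCB·CA·CA·CCA·CA·CCB·CA·CA·CCA·CA·CCB·CA·CCB·CA·CA·CCB
    A ↦ CCB
    B ↦ CCA
    C ↦ CA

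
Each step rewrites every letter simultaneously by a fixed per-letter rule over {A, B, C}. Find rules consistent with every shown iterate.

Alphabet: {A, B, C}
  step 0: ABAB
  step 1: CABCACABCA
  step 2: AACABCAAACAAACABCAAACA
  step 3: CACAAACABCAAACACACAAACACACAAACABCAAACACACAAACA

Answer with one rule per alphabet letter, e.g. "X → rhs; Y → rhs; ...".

A->CA, B->BCA, C->AA

  step 2 ⇒ step 3: AACABCAAACAAACABCAAACA ⇒ CA·CA·AA·CA·BCA·AA·CA·CA·CA·AA·CA·CA·CA·AA·CA·BCA·AA·CA·CA·CA·AA·CA
    A ↦ CA
    B ↦ BCA
    C ↦ AA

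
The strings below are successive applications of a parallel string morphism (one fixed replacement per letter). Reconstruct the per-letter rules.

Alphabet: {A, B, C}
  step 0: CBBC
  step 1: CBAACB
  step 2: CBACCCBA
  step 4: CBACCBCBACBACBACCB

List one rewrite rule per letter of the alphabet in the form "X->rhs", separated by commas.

  step 1 ⇒ step 2: CBAACB ⇒ CB·A·C·C·CB·A
    A ↦ C
    B ↦ A
    C ↦ CB

A->C, B->A, C->CB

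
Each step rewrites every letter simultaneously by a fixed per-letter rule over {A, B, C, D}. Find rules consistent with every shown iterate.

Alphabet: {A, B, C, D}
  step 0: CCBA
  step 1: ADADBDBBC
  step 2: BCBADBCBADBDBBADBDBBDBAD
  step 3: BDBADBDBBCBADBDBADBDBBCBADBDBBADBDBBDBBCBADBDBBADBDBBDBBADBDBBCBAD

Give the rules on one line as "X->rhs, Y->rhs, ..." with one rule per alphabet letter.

A->BC, B->BDB, C->AD, D->BAD

  step 2 ⇒ step 3: BCBADBCBADBDBBADBDBBDBAD ⇒ BDB·AD·BDB·BC·BAD·BDB·AD·BDB·BC·BAD·BDB·BAD·BDB·BDB·BC·BAD·BDB·BAD·BDB·BDB·BAD·BDB·BC·BAD
    A ↦ BC
    B ↦ BDB
    C ↦ AD
    D ↦ BAD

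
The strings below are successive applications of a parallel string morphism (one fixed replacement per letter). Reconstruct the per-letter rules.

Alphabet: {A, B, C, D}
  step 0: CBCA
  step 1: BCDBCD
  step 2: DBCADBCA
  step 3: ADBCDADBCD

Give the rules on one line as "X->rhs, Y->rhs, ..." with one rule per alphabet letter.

  step 2 ⇒ step 3: DBCADBCA ⇒ A·D·BC·D·A·D·BC·D
    A ↦ D
    B ↦ D
    C ↦ BC
    D ↦ A

A->D, B->D, C->BC, D->A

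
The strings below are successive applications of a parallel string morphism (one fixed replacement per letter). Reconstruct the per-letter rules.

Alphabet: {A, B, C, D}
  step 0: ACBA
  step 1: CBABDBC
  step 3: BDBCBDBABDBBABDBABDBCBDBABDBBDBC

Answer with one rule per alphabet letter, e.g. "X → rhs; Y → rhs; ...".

A->C, B->BDB, C->BA, D->A

  step 0 ⇒ step 1: ACBA ⇒ C·BA·BDB·C
    A ↦ C
    B ↦ BDB
    C ↦ BA
    D ↦ A  (constrained at step 1)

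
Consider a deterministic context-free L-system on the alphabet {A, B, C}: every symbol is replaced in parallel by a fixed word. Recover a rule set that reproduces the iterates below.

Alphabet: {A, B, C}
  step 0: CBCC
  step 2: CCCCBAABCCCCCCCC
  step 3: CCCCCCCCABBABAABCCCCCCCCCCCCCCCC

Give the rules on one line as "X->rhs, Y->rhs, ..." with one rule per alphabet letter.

  step 2 ⇒ step 3: CCCCBAABCCCCCCCC ⇒ CC·CC·CC·CC·AB·BA·BA·AB·CC·CC·CC·CC·CC·CC·CC·CC
    A ↦ BA
    B ↦ AB
    C ↦ CC

A->BA, B->AB, C->CC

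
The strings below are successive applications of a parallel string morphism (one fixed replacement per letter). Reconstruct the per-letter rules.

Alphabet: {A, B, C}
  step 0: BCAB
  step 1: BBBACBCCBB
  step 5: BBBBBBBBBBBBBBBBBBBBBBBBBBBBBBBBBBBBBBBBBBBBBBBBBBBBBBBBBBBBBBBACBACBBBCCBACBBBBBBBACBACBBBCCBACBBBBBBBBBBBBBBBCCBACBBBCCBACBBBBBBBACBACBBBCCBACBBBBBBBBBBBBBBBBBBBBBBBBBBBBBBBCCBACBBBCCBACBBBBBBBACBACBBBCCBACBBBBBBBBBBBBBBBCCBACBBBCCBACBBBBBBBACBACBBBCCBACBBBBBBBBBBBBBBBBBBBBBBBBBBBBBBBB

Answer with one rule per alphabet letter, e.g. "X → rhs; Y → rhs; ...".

  step 0 ⇒ step 1: BCAB ⇒ BB·BAC·BCC·BB
    A ↦ BCC
    B ↦ BB
    C ↦ BAC

A->BCC, B->BB, C->BAC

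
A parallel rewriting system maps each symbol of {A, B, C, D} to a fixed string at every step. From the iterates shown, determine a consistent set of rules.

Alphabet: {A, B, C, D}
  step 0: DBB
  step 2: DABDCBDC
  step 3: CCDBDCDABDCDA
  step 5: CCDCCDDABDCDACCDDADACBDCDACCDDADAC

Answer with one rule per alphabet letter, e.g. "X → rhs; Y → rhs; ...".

  step 2 ⇒ step 3: DABDCBDC ⇒ C·CD·BD·C·DA·BD·C·DA
    A ↦ CD
    B ↦ BD
    C ↦ DA
    D ↦ C

A->CD, B->BD, C->DA, D->C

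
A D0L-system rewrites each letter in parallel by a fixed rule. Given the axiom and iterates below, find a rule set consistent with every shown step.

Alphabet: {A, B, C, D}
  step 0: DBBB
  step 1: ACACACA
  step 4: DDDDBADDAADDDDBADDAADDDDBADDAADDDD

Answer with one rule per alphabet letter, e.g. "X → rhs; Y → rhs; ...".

  step 0 ⇒ step 1: DBBB ⇒ A·CA·CA·CA
    B ↦ CA
    D ↦ A
    A ↦ DD  (constrained at step 1)
    C ↦ BA  (constrained at step 1)

A->DD, B->CA, C->BA, D->A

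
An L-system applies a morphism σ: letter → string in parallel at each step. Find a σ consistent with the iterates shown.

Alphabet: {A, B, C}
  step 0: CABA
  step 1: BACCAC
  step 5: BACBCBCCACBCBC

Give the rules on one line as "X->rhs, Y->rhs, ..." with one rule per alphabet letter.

A->AC, B->C, C->B

  step 0 ⇒ step 1: CABA ⇒ B·AC·C·AC
    A ↦ AC
    B ↦ C
    C ↦ B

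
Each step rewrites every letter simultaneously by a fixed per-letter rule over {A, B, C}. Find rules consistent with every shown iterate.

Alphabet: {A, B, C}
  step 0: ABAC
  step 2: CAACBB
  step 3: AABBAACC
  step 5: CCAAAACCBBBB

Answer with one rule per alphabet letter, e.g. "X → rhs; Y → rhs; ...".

  step 2 ⇒ step 3: CAACBB ⇒ AA·B·B·AA·C·C
    A ↦ B
    B ↦ C
    C ↦ AA

A->B, B->C, C->AA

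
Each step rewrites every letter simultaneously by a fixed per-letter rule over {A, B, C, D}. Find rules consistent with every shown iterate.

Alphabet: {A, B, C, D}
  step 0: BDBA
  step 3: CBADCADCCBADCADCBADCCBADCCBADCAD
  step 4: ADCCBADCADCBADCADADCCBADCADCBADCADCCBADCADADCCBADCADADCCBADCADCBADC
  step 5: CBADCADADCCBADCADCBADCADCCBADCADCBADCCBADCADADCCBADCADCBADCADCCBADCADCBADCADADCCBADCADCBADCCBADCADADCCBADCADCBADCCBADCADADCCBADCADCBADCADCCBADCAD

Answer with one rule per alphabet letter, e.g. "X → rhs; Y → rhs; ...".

A->CB, B->C, C->AD, D->ADC

  step 4 ⇒ step 5: ADCCBADCADCBADCADADCCBADCADCBADCADCCBADCADADCCBADCADADCCBADCADCBADC ⇒ CB·ADC·AD·AD·C·CB·ADC·AD·CB·ADC·AD·C·CB·ADC·AD·CB·ADC·CB·ADC·AD·AD·C·CB·ADC·AD·CB·ADC·AD·C·CB·ADC·AD·CB·ADC·AD·AD·C·CB·ADC·AD·CB·ADC·CB·ADC·AD·AD·C·CB·ADC·AD·CB·ADC·CB·ADC·AD·AD·C·CB·ADC·AD·CB·ADC·AD·C·CB·ADC·AD
    A ↦ CB
    B ↦ C
    C ↦ AD
    D ↦ ADC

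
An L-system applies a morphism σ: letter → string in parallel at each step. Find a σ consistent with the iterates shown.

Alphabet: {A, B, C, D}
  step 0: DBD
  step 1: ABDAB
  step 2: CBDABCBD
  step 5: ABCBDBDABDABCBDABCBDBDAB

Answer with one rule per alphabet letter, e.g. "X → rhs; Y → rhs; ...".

A->CB, B->D, C->B, D->AB

  step 1 ⇒ step 2: ABDAB ⇒ CB·D·AB·CB·D
    A ↦ CB
    B ↦ D
    D ↦ AB
    C ↦ B  (constrained at step 2)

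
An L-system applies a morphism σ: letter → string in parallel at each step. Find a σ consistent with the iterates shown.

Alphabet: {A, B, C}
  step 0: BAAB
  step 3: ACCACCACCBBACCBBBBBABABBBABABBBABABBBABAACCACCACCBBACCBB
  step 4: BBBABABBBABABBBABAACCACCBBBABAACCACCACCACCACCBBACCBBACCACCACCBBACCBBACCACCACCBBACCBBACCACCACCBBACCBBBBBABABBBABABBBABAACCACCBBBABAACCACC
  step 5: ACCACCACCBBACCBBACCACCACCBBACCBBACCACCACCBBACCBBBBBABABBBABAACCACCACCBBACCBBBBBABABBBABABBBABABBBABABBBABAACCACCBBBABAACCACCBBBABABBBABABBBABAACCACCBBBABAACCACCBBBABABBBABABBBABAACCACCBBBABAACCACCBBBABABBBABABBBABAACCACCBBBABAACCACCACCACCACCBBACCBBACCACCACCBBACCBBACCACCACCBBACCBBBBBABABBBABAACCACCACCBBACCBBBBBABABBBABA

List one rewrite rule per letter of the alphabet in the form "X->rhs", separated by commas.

A->BB, B->ACC, C->BA

  step 4 ⇒ step 5: BBBABABBBABABBBABAACCACCBBBABAACCACCACCACCACCBBACCBBACCACCACCBBACCBBACCACCACCBBACCBBACCACCACCBBACCBBBBBABABBBABABBBABAACCACCBBBABAACCACC ⇒ ACC·ACC·ACC·BB·ACC·BB·ACC·ACC·ACC·BB·ACC·BB·ACC·ACC·ACC·BB·ACC·BB·BB·BA·BA·BB·BA·BA·ACC·ACC·ACC·BB·ACC·BB·BB·BA·BA·BB·BA·BA·BB·BA·BA·BB·BA·BA·BB·BA·BA·ACC·ACC·BB·BA·BA·ACC·ACC·BB·BA·BA·BB·BA·BA·BB·BA·BA·ACC·ACC·BB·BA·BA·ACC·ACC·BB·BA·BA·BB·BA·BA·BB·BA·BA·ACC·ACC·BB·BA·BA·ACC·ACC·BB·BA·BA·BB·BA·BA·BB·BA·BA·ACC·ACC·BB·BA·BA·ACC·ACC·ACC·ACC·ACC·BB·ACC·BB·ACC·ACC·ACC·BB·ACC·BB·ACC·ACC·ACC·BB·ACC·BB·BB·BA·BA·BB·BA·BA·ACC·ACC·ACC·BB·ACC·BB·BB·BA·BA·BB·BA·BA
    A ↦ BB
    B ↦ ACC
    C ↦ BA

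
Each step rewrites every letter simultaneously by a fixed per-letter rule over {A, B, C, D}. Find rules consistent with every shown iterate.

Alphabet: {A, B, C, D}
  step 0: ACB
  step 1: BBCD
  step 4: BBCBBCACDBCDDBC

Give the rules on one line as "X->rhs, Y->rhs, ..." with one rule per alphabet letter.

  step 0 ⇒ step 1: ACB ⇒ B·BC·D
    A ↦ B
    B ↦ D
    C ↦ BC
    D ↦ AC  (constrained at step 1)

A->B, B->D, C->BC, D->AC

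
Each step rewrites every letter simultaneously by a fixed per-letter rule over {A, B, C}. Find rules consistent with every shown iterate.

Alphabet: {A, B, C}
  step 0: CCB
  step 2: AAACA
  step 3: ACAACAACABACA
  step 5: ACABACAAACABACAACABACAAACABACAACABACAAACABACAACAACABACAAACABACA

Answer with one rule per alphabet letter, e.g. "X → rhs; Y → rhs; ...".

  step 2 ⇒ step 3: AAACA ⇒ ACA·ACA·ACA·B·ACA
    A ↦ ACA
    C ↦ B
    B ↦ A  (constrained at step 0)

A->ACA, B->A, C->B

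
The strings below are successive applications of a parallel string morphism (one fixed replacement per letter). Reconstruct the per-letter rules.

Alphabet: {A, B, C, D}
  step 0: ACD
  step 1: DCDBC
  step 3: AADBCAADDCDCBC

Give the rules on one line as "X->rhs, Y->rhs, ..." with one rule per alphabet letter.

A->DC, B->AA, C->D, D->BC

  step 0 ⇒ step 1: ACD ⇒ DC·D·BC
    A ↦ DC
    C ↦ D
    D ↦ BC
    B ↦ AA  (constrained at step 1)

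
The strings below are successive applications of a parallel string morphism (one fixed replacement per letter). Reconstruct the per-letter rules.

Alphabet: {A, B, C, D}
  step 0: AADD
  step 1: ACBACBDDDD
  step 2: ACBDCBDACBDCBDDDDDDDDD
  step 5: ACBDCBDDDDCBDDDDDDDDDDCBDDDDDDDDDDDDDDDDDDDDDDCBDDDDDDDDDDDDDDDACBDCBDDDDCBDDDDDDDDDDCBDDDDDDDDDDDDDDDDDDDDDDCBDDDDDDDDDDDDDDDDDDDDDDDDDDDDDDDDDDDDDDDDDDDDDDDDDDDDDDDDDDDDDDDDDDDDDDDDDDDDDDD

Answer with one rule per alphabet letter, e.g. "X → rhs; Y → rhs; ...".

A->ACB, B->D, C->DCB, D->DD

  step 1 ⇒ step 2: ACBACBDDDD ⇒ ACB·DCB·D·ACB·DCB·D·DD·DD·DD·DD
    A ↦ ACB
    B ↦ D
    C ↦ DCB
    D ↦ DD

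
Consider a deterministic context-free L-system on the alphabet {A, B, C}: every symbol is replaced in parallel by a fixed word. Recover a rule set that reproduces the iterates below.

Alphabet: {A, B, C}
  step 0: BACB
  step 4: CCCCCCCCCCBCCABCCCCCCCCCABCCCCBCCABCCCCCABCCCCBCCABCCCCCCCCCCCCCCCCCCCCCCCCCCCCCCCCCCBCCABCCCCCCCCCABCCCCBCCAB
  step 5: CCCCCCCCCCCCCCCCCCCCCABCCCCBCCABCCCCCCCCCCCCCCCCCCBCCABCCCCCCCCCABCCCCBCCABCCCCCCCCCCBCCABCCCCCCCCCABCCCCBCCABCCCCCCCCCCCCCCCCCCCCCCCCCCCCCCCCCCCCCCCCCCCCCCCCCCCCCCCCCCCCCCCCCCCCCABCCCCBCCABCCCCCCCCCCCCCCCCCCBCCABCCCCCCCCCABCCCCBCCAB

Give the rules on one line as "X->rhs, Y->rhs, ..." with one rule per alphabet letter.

A->BC, B->CAB, C->CC

  step 4 ⇒ step 5: CCCCCCCCCCBCCABCCCCCCCCCABCCCCBCCABCCCCCABCCCCBCCABCCCCCCCCCCCCCCCCCCCCCCCCCCCCCCCCCCBCCABCCCCCCCCCABCCCCBCCAB ⇒ CC·CC·CC·CC·CC·CC·CC·CC·CC·CC·CAB·CC·CC·BC·CAB·CC·CC·CC·CC·CC·CC·CC·CC·CC·BC·CAB·CC·CC·CC·CC·CAB·CC·CC·BC·CAB·CC·CC·CC·CC·CC·BC·CAB·CC·CC·CC·CC·CAB·CC·CC·BC·CAB·CC·CC·CC·CC·CC·CC·CC·CC·CC·CC·CC·CC·CC·CC·CC·CC·CC·CC·CC·CC·CC·CC·CC·CC·CC·CC·CC·CC·CC·CC·CC·CC·CC·CC·CAB·CC·CC·BC·CAB·CC·CC·CC·CC·CC·CC·CC·CC·CC·BC·CAB·CC·CC·CC·CC·CAB·CC·CC·BC·CAB
    A ↦ BC
    B ↦ CAB
    C ↦ CC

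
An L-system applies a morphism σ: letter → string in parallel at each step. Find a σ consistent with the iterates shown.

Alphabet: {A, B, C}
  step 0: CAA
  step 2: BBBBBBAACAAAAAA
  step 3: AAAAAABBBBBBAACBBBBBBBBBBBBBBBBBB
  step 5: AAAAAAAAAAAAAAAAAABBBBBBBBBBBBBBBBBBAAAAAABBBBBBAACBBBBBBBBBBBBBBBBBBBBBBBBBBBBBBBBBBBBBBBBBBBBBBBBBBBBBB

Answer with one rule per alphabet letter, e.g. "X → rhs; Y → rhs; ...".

  step 2 ⇒ step 3: BBBBBBAACAAAAAA ⇒ A·A·A·A·A·A·BBB·BBB·AAC·BBB·BBB·BBB·BBB·BBB·BBB
    A ↦ BBB
    B ↦ A
    C ↦ AAC

A->BBB, B->A, C->AAC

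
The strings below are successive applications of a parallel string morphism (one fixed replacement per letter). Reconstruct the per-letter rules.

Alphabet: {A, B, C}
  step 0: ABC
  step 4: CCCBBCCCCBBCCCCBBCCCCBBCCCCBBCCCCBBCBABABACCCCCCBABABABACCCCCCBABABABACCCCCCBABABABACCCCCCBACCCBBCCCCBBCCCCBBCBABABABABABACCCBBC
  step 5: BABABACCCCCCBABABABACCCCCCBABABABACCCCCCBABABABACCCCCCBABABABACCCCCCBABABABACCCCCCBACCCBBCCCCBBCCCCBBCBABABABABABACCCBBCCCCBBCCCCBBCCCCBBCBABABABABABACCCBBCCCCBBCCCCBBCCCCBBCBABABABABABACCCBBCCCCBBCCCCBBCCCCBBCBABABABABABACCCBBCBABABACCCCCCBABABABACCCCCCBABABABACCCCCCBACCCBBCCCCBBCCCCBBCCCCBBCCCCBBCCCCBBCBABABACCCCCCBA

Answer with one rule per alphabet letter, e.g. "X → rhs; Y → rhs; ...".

  step 4 ⇒ step 5: CCCBBCCCCBBCCCCBBCCCCBBCCCCBBCCCCBBCBABABACCCCCCBABABABACCCCCCBABABABACCCCCCBABABABACCCCCCBACCCBBCCCCBBCCCCBBCBABABABABABACCCBBC ⇒ BA·BA·BA·CCC·CCC·BA·BA·BA·BA·CCC·CCC·BA·BA·BA·BA·CCC·CCC·BA·BA·BA·BA·CCC·CCC·BA·BA·BA·BA·CCC·CCC·BA·BA·BA·BA·CCC·CCC·BA·CCC·BBC·CCC·BBC·CCC·BBC·BA·BA·BA·BA·BA·BA·CCC·BBC·CCC·BBC·CCC·BBC·CCC·BBC·BA·BA·BA·BA·BA·BA·CCC·BBC·CCC·BBC·CCC·BBC·CCC·BBC·BA·BA·BA·BA·BA·BA·CCC·BBC·CCC·BBC·CCC·BBC·CCC·BBC·BA·BA·BA·BA·BA·BA·CCC·BBC·BA·BA·BA·CCC·CCC·BA·BA·BA·BA·CCC·CCC·BA·BA·BA·BA·CCC·CCC·BA·CCC·BBC·CCC·BBC·CCC·BBC·CCC·BBC·CCC·BBC·CCC·BBC·BA·BA·BA·CCC·CCC·BA
    A ↦ BBC
    B ↦ CCC
    C ↦ BA

A->BBC, B->CCC, C->BA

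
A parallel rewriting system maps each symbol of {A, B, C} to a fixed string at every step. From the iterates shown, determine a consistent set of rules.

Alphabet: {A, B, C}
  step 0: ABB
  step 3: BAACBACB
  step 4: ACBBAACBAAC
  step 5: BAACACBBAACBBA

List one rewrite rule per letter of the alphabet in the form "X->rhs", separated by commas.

A->B, B->AC, C->A

  step 4 ⇒ step 5: ACBBAACBAAC ⇒ B·A·AC·AC·B·B·A·AC·B·B·A
    A ↦ B
    B ↦ AC
    C ↦ A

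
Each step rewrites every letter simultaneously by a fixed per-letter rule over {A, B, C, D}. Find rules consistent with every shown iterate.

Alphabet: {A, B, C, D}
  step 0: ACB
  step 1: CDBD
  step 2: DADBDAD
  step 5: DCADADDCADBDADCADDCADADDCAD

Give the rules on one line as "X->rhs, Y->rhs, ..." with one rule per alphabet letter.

A->C, B->BD, C->D, D->AD

  step 1 ⇒ step 2: CDBD ⇒ D·AD·BD·AD
    B ↦ BD
    C ↦ D
    D ↦ AD
  step 0 ⇒ step 1: ACB ⇒ C·D·BD
    A ↦ C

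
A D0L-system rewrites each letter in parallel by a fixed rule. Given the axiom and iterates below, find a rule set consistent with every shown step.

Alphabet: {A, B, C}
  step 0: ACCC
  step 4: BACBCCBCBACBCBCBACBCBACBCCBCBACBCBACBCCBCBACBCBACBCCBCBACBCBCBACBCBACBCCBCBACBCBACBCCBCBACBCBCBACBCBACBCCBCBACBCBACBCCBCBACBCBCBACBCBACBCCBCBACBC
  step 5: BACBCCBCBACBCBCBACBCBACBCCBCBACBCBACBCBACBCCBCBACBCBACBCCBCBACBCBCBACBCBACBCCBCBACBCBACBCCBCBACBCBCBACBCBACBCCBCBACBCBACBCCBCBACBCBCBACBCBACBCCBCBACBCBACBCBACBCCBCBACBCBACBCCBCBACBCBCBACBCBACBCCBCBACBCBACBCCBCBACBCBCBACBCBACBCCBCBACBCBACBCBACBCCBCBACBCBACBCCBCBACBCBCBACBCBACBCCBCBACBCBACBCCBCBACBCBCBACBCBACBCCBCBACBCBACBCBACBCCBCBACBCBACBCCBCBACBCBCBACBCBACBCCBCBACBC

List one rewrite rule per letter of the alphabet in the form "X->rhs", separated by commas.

  step 4 ⇒ step 5: BACBCCBCBACBCBCBACBCBACBCCBCBACBCBACBCCBCBACBCBACBCCBCBACBCBCBACBCBACBCCBCBACBCBACBCCBCBACBCBCBACBCBACBCCBCBACBCBACBCCBCBACBCBCBACBCBACBCCBCBACBC ⇒ BAC·BCC·BC·BAC·BC·BC·BAC·BC·BAC·BCC·BC·BAC·BC·BAC·BC·BAC·BCC·BC·BAC·BC·BAC·BCC·BC·BAC·BC·BC·BAC·BC·BAC·BCC·BC·BAC·BC·BAC·BCC·BC·BAC·BC·BC·BAC·BC·BAC·BCC·BC·BAC·BC·BAC·BCC·BC·BAC·BC·BC·BAC·BC·BAC·BCC·BC·BAC·BC·BAC·BC·BAC·BCC·BC·BAC·BC·BAC·BCC·BC·BAC·BC·BC·BAC·BC·BAC·BCC·BC·BAC·BC·BAC·BCC·BC·BAC·BC·BC·BAC·BC·BAC·BCC·BC·BAC·BC·BAC·BC·BAC·BCC·BC·BAC·BC·BAC·BCC·BC·BAC·BC·BC·BAC·BC·BAC·BCC·BC·BAC·BC·BAC·BCC·BC·BAC·BC·BC·BAC·BC·BAC·BCC·BC·BAC·BC·BAC·BC·BAC·BCC·BC·BAC·BC·BAC·BCC·BC·BAC·BC·BC·BAC·BC·BAC·BCC·BC·BAC·BC
    A ↦ BCC
    B ↦ BAC
    C ↦ BC

A->BCC, B->BAC, C->BC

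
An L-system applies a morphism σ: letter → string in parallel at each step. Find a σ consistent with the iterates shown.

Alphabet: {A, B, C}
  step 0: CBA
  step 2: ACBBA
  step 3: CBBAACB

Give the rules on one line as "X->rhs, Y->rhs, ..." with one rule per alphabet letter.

  step 2 ⇒ step 3: ACBBA ⇒ CB·B·A·A·CB
    A ↦ CB
    B ↦ A
    C ↦ B

A->CB, B->A, C->B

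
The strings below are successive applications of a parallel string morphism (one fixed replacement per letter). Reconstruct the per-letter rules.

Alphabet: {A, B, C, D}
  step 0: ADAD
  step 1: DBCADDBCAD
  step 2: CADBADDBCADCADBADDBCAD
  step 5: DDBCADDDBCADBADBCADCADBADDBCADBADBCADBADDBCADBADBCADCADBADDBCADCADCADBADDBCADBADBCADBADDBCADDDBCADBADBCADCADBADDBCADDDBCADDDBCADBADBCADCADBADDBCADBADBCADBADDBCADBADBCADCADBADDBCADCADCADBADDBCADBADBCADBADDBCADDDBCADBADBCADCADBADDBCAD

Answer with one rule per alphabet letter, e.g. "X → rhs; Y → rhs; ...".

A->DB, B->BA, C->D, D->CAD

  step 1 ⇒ step 2: DBCADDBCAD ⇒ CAD·BA·D·DB·CAD·CAD·BA·D·DB·CAD
    A ↦ DB
    B ↦ BA
    C ↦ D
    D ↦ CAD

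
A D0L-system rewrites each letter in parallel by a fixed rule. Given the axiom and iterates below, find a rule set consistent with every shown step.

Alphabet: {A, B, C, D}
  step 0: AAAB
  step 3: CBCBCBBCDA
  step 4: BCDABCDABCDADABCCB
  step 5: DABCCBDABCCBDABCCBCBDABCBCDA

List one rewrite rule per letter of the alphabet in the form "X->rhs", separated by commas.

A->B, B->DA, C->BC, D->C

  step 4 ⇒ step 5: BCDABCDABCDADABCCB ⇒ DA·BC·C·B·DA·BC·C·B·DA·BC·C·B·C·B·DA·BC·BC·DA
    A ↦ B
    B ↦ DA
    C ↦ BC
    D ↦ C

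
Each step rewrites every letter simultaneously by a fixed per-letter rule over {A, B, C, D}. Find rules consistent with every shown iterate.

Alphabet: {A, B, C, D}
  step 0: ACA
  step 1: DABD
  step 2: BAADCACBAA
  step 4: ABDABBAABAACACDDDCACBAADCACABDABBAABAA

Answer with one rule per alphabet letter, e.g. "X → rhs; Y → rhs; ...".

A->D, B->CAC, C->AB, D->BAA

  step 1 ⇒ step 2: DABD ⇒ BAA·D·CAC·BAA
    A ↦ D
    B ↦ CAC
    D ↦ BAA
  step 0 ⇒ step 1: ACA ⇒ D·AB·D
    C ↦ AB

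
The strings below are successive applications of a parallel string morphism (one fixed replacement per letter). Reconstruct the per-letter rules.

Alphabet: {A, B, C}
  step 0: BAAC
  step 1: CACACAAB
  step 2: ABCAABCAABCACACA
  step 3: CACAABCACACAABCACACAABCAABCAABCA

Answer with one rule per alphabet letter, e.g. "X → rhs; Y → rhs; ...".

A->CA, B->CA, C->AB

  step 2 ⇒ step 3: ABCAABCAABCACACA ⇒ CA·CA·AB·CA·CA·CA·AB·CA·CA·CA·AB·CA·AB·CA·AB·CA
    A ↦ CA
    B ↦ CA
    C ↦ AB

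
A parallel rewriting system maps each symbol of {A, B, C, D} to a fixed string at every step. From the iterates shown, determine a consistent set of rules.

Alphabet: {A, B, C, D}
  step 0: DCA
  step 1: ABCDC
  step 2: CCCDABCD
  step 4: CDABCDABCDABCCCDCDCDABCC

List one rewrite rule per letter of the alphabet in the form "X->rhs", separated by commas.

  step 1 ⇒ step 2: ABCDC ⇒ C·C·CD·AB·CD
    A ↦ C
    B ↦ C
    C ↦ CD
    D ↦ AB

A->C, B->C, C->CD, D->AB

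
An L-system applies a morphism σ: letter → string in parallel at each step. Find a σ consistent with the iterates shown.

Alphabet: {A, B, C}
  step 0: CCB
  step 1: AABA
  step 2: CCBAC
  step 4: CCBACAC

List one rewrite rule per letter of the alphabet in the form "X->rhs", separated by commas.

A->C, B->BA, C->A

  step 1 ⇒ step 2: AABA ⇒ C·C·BA·C
    A ↦ C
    B ↦ BA
  step 0 ⇒ step 1: CCB ⇒ A·A·BA
    C ↦ A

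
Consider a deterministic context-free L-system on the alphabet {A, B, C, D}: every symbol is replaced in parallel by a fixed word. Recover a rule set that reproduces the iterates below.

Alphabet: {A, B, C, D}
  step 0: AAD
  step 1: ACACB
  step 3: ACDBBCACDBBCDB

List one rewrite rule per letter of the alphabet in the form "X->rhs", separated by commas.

  step 0 ⇒ step 1: AAD ⇒ AC·AC·B
    A ↦ AC
    D ↦ B
    B ↦ C  (constrained at step 1)
    C ↦ DB  (constrained at step 1)

A->AC, B->C, C->DB, D->B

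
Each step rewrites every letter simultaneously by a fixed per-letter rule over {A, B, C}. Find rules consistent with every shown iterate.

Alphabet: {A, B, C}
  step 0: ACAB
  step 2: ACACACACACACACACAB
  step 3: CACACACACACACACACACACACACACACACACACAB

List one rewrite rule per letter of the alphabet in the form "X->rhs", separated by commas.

  step 2 ⇒ step 3: ACACACACACACACACAB ⇒ CAC·A·CAC·A·CAC·A·CAC·A·CAC·A·CAC·A·CAC·A·CAC·A·CAC·AB
    A ↦ CAC
    B ↦ AB
    C ↦ A

A->CAC, B->AB, C->A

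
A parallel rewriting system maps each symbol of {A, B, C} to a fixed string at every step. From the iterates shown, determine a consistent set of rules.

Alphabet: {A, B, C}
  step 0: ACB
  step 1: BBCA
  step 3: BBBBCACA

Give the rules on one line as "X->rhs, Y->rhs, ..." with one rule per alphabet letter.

A->B, B->CA, C->B

  step 0 ⇒ step 1: ACB ⇒ B·B·CA
    A ↦ B
    B ↦ CA
    C ↦ B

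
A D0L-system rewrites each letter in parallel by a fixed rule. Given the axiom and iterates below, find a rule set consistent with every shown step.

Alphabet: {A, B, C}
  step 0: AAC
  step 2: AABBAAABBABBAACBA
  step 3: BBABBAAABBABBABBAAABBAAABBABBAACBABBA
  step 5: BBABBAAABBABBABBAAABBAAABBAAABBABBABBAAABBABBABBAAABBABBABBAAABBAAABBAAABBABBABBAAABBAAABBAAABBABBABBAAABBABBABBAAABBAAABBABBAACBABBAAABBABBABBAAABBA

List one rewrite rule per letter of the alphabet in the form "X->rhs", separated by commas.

  step 2 ⇒ step 3: AABBAAABBABBAACBA ⇒ BBA·BBA·A·A·BBA·BBA·BBA·A·A·BBA·A·A·BBA·BBA·ACB·A·BBA
    A ↦ BBA
    B ↦ A
    C ↦ ACB

A->BBA, B->A, C->ACB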